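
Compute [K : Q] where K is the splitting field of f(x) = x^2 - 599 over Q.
[K : Q] = 2

f(x) = x^2 - 599 factors as (x - √599)(x + √599). The splitting field is K = Q(√599). Since 599 is squarefree and > 1, it is not a perfect square, so x^2 - 599 is irreducible over Q and [Q(√599) : Q] = 2. Hence [K : Q] = 2.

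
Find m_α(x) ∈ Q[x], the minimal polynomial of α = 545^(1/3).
m_α(x) = x^3 - 545

α satisfies α^3 = 545, so x^3 - 545 annihilates α. By the rational root test, a rational root p/q (in lowest terms) of x^3 - 545 would satisfy p^3 = 545 q^3, forcing q = 1 and p^3 = 545; but 545 is not a perfect cube, contradiction. A monic cubic over Q with no rational root is irreducible (any nontrivial factorization would include a linear factor). Hence x^3 - 545 is the minimal polynomial of α, and in particular [Q(α):Q] = 3.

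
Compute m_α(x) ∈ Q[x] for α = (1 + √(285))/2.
m_α(x) = x^2 - x - 71

From 2α - 1 = √(285), squaring gives (2α - 1)^2 = 285, i.e. 4α^2 - 4α + 1 = 285, so α^2 - α + (1 - 285)/4 = 0. Since 285 ≡ 1 (mod 4), (1 - 285)/4 = -71 ∈ Z. The polynomial x^2 - x - 71 has discriminant 1 - 4·(-71) = 285, which is not a perfect square in Q (d = 285 is squarefree and ≠ 1), so x^2 - x - 71 is irreducible over Q. It is the minimal polynomial of α.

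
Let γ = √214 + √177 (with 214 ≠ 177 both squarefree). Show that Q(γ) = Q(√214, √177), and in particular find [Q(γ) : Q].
[Q(γ) : Q] = 4 (equivalently, Q(γ) = Q(√214, √177))

Obviously Q(γ) ⊆ Q(√214, √177), and [Q(√214, √177):Q] = 4 (since 214, 177 are distinct squarefree integers > 1 with 37878 not a perfect square). To show equality we compute the minimal polynomial of γ. From γ = √214 + √177: γ^2 = 214 + 2√(37878) + 177 = 391 + 2√(37878), so γ^2 - 391 = 2√(37878); squaring, (γ^2 - 391)^2 = 4·37878, i.e. γ^4 - 782γ^2 + 152881 - 151512 = 0, i.e. γ^4 - 782γ^2 + 1369 = 0. So γ is a root of x^4 - 782x^2 + 1369. This polynomial is irreducible over Q: it has no rational root (each ±√214 ± √177 is irrational), and any factorization into two quadratics over Q would force √(37878) ∈ Q (pairing opposite roots) or √214, √177 ∈ Q (other pairings), all impossible. Hence [Q(γ):Q] = 4 = [Q(√214, √177):Q], so Q(γ) = Q(√214, √177).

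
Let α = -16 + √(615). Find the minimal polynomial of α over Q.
m_α(x) = x^2 + 32x - 359

From α + 16 = √(615), squaring gives (α + 16)^2 = 615, i.e. α^2 + 32α + 256 = 615, so α^2 + 32α - 359 = 0. The discriminant of x^2 + 32x - 359 is (32)^2 - 4·(-359) = 1024 + 1436 = 2460, and 4·(615) is not a perfect square in Q since 615 is squarefree and ≠ 1. Hence x^2 + 32x - 359 is irreducible over Q and is the minimal polynomial of α.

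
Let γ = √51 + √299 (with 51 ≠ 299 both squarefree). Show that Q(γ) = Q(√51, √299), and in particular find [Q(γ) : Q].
[Q(γ) : Q] = 4 (equivalently, Q(γ) = Q(√51, √299))

Obviously Q(γ) ⊆ Q(√51, √299), and [Q(√51, √299):Q] = 4 (since 51, 299 are distinct squarefree integers > 1 with 15249 not a perfect square). To show equality we compute the minimal polynomial of γ. From γ = √51 + √299: γ^2 = 51 + 2√(15249) + 299 = 350 + 2√(15249), so γ^2 - 350 = 2√(15249); squaring, (γ^2 - 350)^2 = 4·15249, i.e. γ^4 - 700γ^2 + 122500 - 60996 = 0, i.e. γ^4 - 700γ^2 + 61504 = 0. So γ is a root of x^4 - 700x^2 + 61504. This polynomial is irreducible over Q: it has no rational root (each ±√51 ± √299 is irrational), and any factorization into two quadratics over Q would force √(15249) ∈ Q (pairing opposite roots) or √51, √299 ∈ Q (other pairings), all impossible. Hence [Q(γ):Q] = 4 = [Q(√51, √299):Q], so Q(γ) = Q(√51, √299).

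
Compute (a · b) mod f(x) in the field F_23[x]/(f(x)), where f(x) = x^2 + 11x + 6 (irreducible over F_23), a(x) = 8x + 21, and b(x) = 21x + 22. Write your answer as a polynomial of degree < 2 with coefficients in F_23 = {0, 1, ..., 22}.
a · b ≡ 11x + 6 (mod f(x))

Multiply in F_23[x]: a(x)·b(x) = (8x + 21)·(21x + 22) = 7x^2 + 19x + 2. This has degree ≥ 2, so divide by f(x) over F_23: 7x^2 + 19x + 2 = (7)·(x^2 + 11x + 6) + (11x + 6). Hence a·b ≡ 11x + 6 (mod f). (F_23[x]/(f) is a field with 23^2 = 529 elements since f is irreducible of degree 2.)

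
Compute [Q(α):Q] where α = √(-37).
[Q(α):Q] = 2

[Q(α):Q] equals the degree of the minimal polynomial of α. Here α^2 = -37 and x^2 + 37 is irreducible (d = -37 is squarefree, ≠ 1, hence not a square), so deg(m_α) = 2. Thus [Q(α):Q] = 2.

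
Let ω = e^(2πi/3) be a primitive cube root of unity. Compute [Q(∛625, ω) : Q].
[Q(∛625, ω) : Q] = 6

[Q(∛625):Q] = 3 (min poly x^3 - 625, irreducible since 625 is not a perfect cube). [Q(ω):Q] = 2 (min poly x^2 + x + 1). Since Q(∛625) ⊂ R and ω ∉ R, we have ω ∉ Q(∛625), so x^2 + x + 1 remains irreducible over Q(∛625) and [Q(∛625, ω) : Q(∛625)] = 2. By the tower law, [Q(∛625, ω) : Q] = 3 · 2 = 6. (In fact Q(∛625, ω) is the splitting field of x^3 - 625 over Q.)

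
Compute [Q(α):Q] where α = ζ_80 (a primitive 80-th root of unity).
[Q(α):Q] = 32

The minimal polynomial of ζ_80 over Q is the 80-th cyclotomic polynomial Φ_80(x), which is irreducible over Q and has degree φ(80) = 32. Hence [Q(α):Q] = φ(80) = 32.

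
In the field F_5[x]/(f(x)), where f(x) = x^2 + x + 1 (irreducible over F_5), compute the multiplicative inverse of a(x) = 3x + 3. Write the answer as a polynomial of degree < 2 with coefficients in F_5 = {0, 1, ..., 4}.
a(x)^(-1) ≡ 3x (mod f(x))

Since f is irreducible over F_5, F_5[x]/(f) is a field and a(x) ≠ 0 has an inverse. Apply the extended Euclidean algorithm to f(x) and a(x) in F_5[x]: f(x) = (2x)·a(x) + (1). The last nonzero remainder is the constant 1 = gcd(f, a) in F_5. Back-substituting through the division chain expresses 1 = s(x)·a(x) + t(x)·f(x) with s(x) ≡ 3x (mod f), so a(x)^(-1) ≡ s(x) = 3x (mod f). Check: (3x + 3)·(3x) = 4x^2 + 4x ≡ 1 (mod x^2 + x + 1).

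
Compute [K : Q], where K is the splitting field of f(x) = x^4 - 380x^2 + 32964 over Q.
[K : Q] = 4

Solving the quadratic in x^2: x^2 = (380 ± √(380^2 - 4·32964))/2 = (380 ± √12544)/2 = (380 ± 112)/2, giving x^2 = 246 or x^2 = 134. So f(x) = (x^2 - 246)(x^2 - 134) and the roots of f are ±√246, ±√134. Hence the splitting field is K = Q(√246, √134). Since 246 and 134 are distinct squarefree integers > 1, their product 32964 is not a perfect square, so √134 ∉ Q(√246). By the tower law [K:Q] = [Q(√246,√134):Q(√246)] · [Q(√246):Q] = 2 · 2 = 4.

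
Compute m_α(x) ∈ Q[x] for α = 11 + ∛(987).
m_α(x) = x^3 - 33x^2 + 363x - 2318

Set β = α - 11 = ∛(987), so β^3 = 987. Then (α - 11)^3 - 987 = 0, i.e. α is a root of g(x) = (x - 11)^3 - 987 = x^3 - 33x^2 + 363x - 2318. Since g(x) = h(x - 11) where h(x) = x^3 - 987, and h is irreducible over Q (because 987 is not a perfect cube, so h has no rational root, and a monic cubic with no rational root is irreducible), g is also irreducible (irreducibility is preserved under the substitution x → x - 11). Hence m_α(x) = x^3 - 33x^2 + 363x - 2318.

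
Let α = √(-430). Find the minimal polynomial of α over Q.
m_α(x) = x^2 + 430

α satisfies α^2 + 430 = 0, so x^2 + 430 annihilates α. Since d = -430 is squarefree and ≠ 1, it is not a perfect square in Q, so x^2 + 430 has no rational root and is therefore irreducible over Q (a degree-2 polynomial over a field is irreducible iff it has no root). Hence m_α(x) = x^2 + 430.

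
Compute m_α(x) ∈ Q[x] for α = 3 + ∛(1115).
m_α(x) = x^3 - 9x^2 + 27x - 1142

Set β = α - 3 = ∛(1115), so β^3 = 1115. Then (α - 3)^3 - 1115 = 0, i.e. α is a root of g(x) = (x - 3)^3 - 1115 = x^3 - 9x^2 + 27x - 1142. Since g(x) = h(x - 3) where h(x) = x^3 - 1115, and h is irreducible over Q (because 1115 is not a perfect cube, so h has no rational root, and a monic cubic with no rational root is irreducible), g is also irreducible (irreducibility is preserved under the substitution x → x - 3). Hence m_α(x) = x^3 - 9x^2 + 27x - 1142.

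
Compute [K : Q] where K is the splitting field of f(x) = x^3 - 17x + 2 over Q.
[K : Q] = 6

By the rational root test, any rational root of the monic integer polynomial f(x) = x^3 - 17x + 2 must be an integer dividing the constant term 2, i.e. one of ±{1, 2}. Evaluating: f(1) = -14, f(-1) = 18, f(2) = -24, f(-2) = 28; none is 0, so f has no rational root and is therefore irreducible over Q (a cubic with no linear factor over a field is irreducible). For an irreducible cubic, the Galois group is A_3 or S_3 according as the discriminant disc(f) = -4a^3 - 27b^2 = -4·(-17)^3 - 27·(2)^2 = 19544 is or is not a square in Q. Here disc(f) = 19544 is not a perfect square in Q, so the Galois group of f over Q is not contained in A_3 and must be all of S_3. The splitting field has degree |S_3| = 6 over Q, so [K : Q] = 6.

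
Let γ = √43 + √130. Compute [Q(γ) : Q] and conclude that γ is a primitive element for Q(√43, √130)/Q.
[Q(γ) : Q] = 4 (equivalently, Q(γ) = Q(√43, √130))

Obviously Q(γ) ⊆ Q(√43, √130), and [Q(√43, √130):Q] = 4 (since 43, 130 are distinct squarefree integers > 1 with 5590 not a perfect square). To show equality we compute the minimal polynomial of γ. From γ = √43 + √130: γ^2 = 43 + 2√(5590) + 130 = 173 + 2√(5590), so γ^2 - 173 = 2√(5590); squaring, (γ^2 - 173)^2 = 4·5590, i.e. γ^4 - 346γ^2 + 29929 - 22360 = 0, i.e. γ^4 - 346γ^2 + 7569 = 0. So γ is a root of x^4 - 346x^2 + 7569. This polynomial is irreducible over Q: it has no rational root (each ±√43 ± √130 is irrational), and any factorization into two quadratics over Q would force √(5590) ∈ Q (pairing opposite roots) or √43, √130 ∈ Q (other pairings), all impossible. Hence [Q(γ):Q] = 4 = [Q(√43, √130):Q], so Q(γ) = Q(√43, √130).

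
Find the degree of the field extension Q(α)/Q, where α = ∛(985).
[Q(α):Q] = 3

The minimal polynomial of α is x^3 - 985, irreducible over Q since 985 is not a perfect cube (so x^3 - 985 has no rational root). Hence [Q(α):Q] = deg(m_α) = 3.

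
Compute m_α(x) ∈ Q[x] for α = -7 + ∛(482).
m_α(x) = x^3 + 21x^2 + 147x - 139

Set β = α + 7 = ∛(482), so β^3 = 482. Then (α + 7)^3 - 482 = 0, i.e. α is a root of g(x) = (x + 7)^3 - 482 = x^3 + 21x^2 + 147x - 139. Since g(x) = h(x + 7) where h(x) = x^3 - 482, and h is irreducible over Q (because 482 is not a perfect cube, so h has no rational root, and a monic cubic with no rational root is irreducible), g is also irreducible (irreducibility is preserved under the substitution x → x + 7). Hence m_α(x) = x^3 + 21x^2 + 147x - 139.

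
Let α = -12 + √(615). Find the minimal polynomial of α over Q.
m_α(x) = x^2 + 24x - 471

From α + 12 = √(615), squaring gives (α + 12)^2 = 615, i.e. α^2 + 24α + 144 = 615, so α^2 + 24α - 471 = 0. The discriminant of x^2 + 24x - 471 is (24)^2 - 4·(-471) = 576 + 1884 = 2460, and 4·(615) is not a perfect square in Q since 615 is squarefree and ≠ 1. Hence x^2 + 24x - 471 is irreducible over Q and is the minimal polynomial of α.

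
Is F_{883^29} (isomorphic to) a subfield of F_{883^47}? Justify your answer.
No: F_{883^29} is not a subfield of F_{883^47}

F_{p^m} embeds in F_{p^n} iff m | n. Here 29 ∤ 47 (since 47 = 1·29 + 18 with remainder 18 ≠ 0), so F_{883^29} is not a subfield of F_{883^47}. Equivalently: if it were, the tower law would give 29 = [F_{883^29}:F_883] dividing [F_{883^47}:F_883] = 47, contradiction.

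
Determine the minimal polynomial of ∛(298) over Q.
m_α(x) = x^3 - 298

α satisfies α^3 = 298, so x^3 - 298 annihilates α. By the rational root test, a rational root p/q (in lowest terms) of x^3 - 298 would satisfy p^3 = 298 q^3, forcing q = 1 and p^3 = 298; but 298 is not a perfect cube, contradiction. A monic cubic over Q with no rational root is irreducible (any nontrivial factorization would include a linear factor). Hence x^3 - 298 is the minimal polynomial of α, and in particular [Q(α):Q] = 3.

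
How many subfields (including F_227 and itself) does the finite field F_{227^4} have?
F_{227^4} has 3 subfields

The subfields of F_{p^n} are exactly the fields F_{p^d} for d | n (each is the fixed field of the unique index-d subgroup of Gal(F_{p^n}/F_p) ≅ Z/nZ). The divisors of n = 4 are {1, 2, 4}, giving 3 subfields: F_{227^1}, F_{227^2}, F_{227^4}.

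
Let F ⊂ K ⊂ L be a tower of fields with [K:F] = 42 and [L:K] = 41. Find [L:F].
[L:F] = 1722

The tower law says that for any tower of field extensions F ⊂ K ⊂ L with finite degrees, [L:F] = [L:K] · [K:F]. Here this gives [L:F] = 41 · 42 = 1722.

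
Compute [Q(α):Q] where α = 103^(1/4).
[Q(α):Q] = 4

α is a root of x^4 - 103. By Eisenstein's criterion at the prime p = 103 (which divides the constant term 103 but p^2 = 10609 does not, since 103 is squarefree), x^4 - 103 is irreducible over Q. Hence [Q(α):Q] = 4.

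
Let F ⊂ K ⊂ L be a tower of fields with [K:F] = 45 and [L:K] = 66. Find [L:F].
[L:F] = 2970

The tower law says that for any tower of field extensions F ⊂ K ⊂ L with finite degrees, [L:F] = [L:K] · [K:F]. Here this gives [L:F] = 66 · 45 = 2970.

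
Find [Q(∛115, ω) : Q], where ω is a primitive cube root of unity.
[Q(∛115, ω) : Q] = 6

[Q(∛115):Q] = 3 (min poly x^3 - 115, irreducible since 115 is not a perfect cube). [Q(ω):Q] = 2 (min poly x^2 + x + 1). Since Q(∛115) ⊂ R and ω ∉ R, we have ω ∉ Q(∛115), so x^2 + x + 1 remains irreducible over Q(∛115) and [Q(∛115, ω) : Q(∛115)] = 2. By the tower law, [Q(∛115, ω) : Q] = 3 · 2 = 6. (In fact Q(∛115, ω) is the splitting field of x^3 - 115 over Q.)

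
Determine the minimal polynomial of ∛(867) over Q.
m_α(x) = x^3 - 867

α satisfies α^3 = 867, so x^3 - 867 annihilates α. By the rational root test, a rational root p/q (in lowest terms) of x^3 - 867 would satisfy p^3 = 867 q^3, forcing q = 1 and p^3 = 867; but 867 is not a perfect cube, contradiction. A monic cubic over Q with no rational root is irreducible (any nontrivial factorization would include a linear factor). Hence x^3 - 867 is the minimal polynomial of α, and in particular [Q(α):Q] = 3.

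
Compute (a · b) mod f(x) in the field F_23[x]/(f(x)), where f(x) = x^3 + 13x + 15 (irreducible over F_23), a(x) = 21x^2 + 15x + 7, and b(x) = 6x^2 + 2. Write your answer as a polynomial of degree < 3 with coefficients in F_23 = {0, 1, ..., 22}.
a · b ≡ 10x^2 + 6x + 21 (mod f(x))

Multiply in F_23[x]: a(x)·b(x) = (21x^2 + 15x + 7)·(6x^2 + 2) = 11x^4 + 21x^3 + 15x^2 + 7x + 14. This has degree ≥ 3, so divide by f(x) over F_23: 11x^4 + 21x^3 + 15x^2 + 7x + 14 = (11x + 21)·(x^3 + 13x + 15) + (10x^2 + 6x + 21). Hence a·b ≡ 10x^2 + 6x + 21 (mod f). (F_23[x]/(f) is a field with 23^3 = 12167 elements since f is irreducible of degree 3.)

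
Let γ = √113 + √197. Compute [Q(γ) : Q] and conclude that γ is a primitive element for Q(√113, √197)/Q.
[Q(γ) : Q] = 4 (equivalently, Q(γ) = Q(√113, √197))

Obviously Q(γ) ⊆ Q(√113, √197), and [Q(√113, √197):Q] = 4 (since 113, 197 are distinct squarefree integers > 1 with 22261 not a perfect square). To show equality we compute the minimal polynomial of γ. From γ = √113 + √197: γ^2 = 113 + 2√(22261) + 197 = 310 + 2√(22261), so γ^2 - 310 = 2√(22261); squaring, (γ^2 - 310)^2 = 4·22261, i.e. γ^4 - 620γ^2 + 96100 - 89044 = 0, i.e. γ^4 - 620γ^2 + 7056 = 0. So γ is a root of x^4 - 620x^2 + 7056. This polynomial is irreducible over Q: it has no rational root (each ±√113 ± √197 is irrational), and any factorization into two quadratics over Q would force √(22261) ∈ Q (pairing opposite roots) or √113, √197 ∈ Q (other pairings), all impossible. Hence [Q(γ):Q] = 4 = [Q(√113, √197):Q], so Q(γ) = Q(√113, √197).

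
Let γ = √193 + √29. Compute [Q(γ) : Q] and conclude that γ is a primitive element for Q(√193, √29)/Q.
[Q(γ) : Q] = 4 (equivalently, Q(γ) = Q(√193, √29))

Obviously Q(γ) ⊆ Q(√193, √29), and [Q(√193, √29):Q] = 4 (since 193, 29 are distinct squarefree integers > 1 with 5597 not a perfect square). To show equality we compute the minimal polynomial of γ. From γ = √193 + √29: γ^2 = 193 + 2√(5597) + 29 = 222 + 2√(5597), so γ^2 - 222 = 2√(5597); squaring, (γ^2 - 222)^2 = 4·5597, i.e. γ^4 - 444γ^2 + 49284 - 22388 = 0, i.e. γ^4 - 444γ^2 + 26896 = 0. So γ is a root of x^4 - 444x^2 + 26896. This polynomial is irreducible over Q: it has no rational root (each ±√193 ± √29 is irrational), and any factorization into two quadratics over Q would force √(5597) ∈ Q (pairing opposite roots) or √193, √29 ∈ Q (other pairings), all impossible. Hence [Q(γ):Q] = 4 = [Q(√193, √29):Q], so Q(γ) = Q(√193, √29).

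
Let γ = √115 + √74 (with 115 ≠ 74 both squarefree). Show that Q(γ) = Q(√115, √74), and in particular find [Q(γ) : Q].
[Q(γ) : Q] = 4 (equivalently, Q(γ) = Q(√115, √74))

Obviously Q(γ) ⊆ Q(√115, √74), and [Q(√115, √74):Q] = 4 (since 115, 74 are distinct squarefree integers > 1 with 8510 not a perfect square). To show equality we compute the minimal polynomial of γ. From γ = √115 + √74: γ^2 = 115 + 2√(8510) + 74 = 189 + 2√(8510), so γ^2 - 189 = 2√(8510); squaring, (γ^2 - 189)^2 = 4·8510, i.e. γ^4 - 378γ^2 + 35721 - 34040 = 0, i.e. γ^4 - 378γ^2 + 1681 = 0. So γ is a root of x^4 - 378x^2 + 1681. This polynomial is irreducible over Q: it has no rational root (each ±√115 ± √74 is irrational), and any factorization into two quadratics over Q would force √(8510) ∈ Q (pairing opposite roots) or √115, √74 ∈ Q (other pairings), all impossible. Hence [Q(γ):Q] = 4 = [Q(√115, √74):Q], so Q(γ) = Q(√115, √74).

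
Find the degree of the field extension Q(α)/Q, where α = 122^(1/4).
[Q(α):Q] = 4

α is a root of x^4 - 122. By Eisenstein's criterion at the prime p = 2 (which divides the constant term 122 but p^2 = 4 does not, since 122 is squarefree), x^4 - 122 is irreducible over Q. Hence [Q(α):Q] = 4.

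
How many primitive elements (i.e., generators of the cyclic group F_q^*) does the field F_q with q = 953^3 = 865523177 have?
There are φ(865523176) = 347120640 primitive elements

F_q^* is cyclic of order q - 1 = 865523176. A cyclic group of order m has exactly φ(m) generators. Here m = 865523176 = 2^3 · 7 · 17 · 181 · 5023, so the number of primitive elements is φ(865523176) = 347120640.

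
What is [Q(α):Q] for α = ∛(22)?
[Q(α):Q] = 3

The minimal polynomial of α is x^3 - 22, irreducible over Q since 22 is not a perfect cube (so x^3 - 22 has no rational root). Hence [Q(α):Q] = deg(m_α) = 3.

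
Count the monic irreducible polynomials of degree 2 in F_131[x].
There are 8515 monic irreducible polynomials of degree 2 over F_131

Each element of F_{131^2} that lies in no proper subfield is a root of exactly one monic irreducible of degree 2 over F_131, and each such polynomial has 2 distinct roots in F_{131^2}. By Möbius inversion the count is N_131(2) = (1/2) Σ_{d|2} μ(2/d) · 131^d = (1/2)(μ(2)·131^1 + μ(1)·131^2) = 17030/2 = 8515.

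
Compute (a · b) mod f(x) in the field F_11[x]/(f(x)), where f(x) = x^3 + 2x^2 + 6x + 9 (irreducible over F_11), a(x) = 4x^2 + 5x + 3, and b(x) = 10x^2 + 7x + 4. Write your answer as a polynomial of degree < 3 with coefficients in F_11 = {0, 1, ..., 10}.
a · b ≡ 10x^2 + x + 8 (mod f(x))

Multiply in F_11[x]: a(x)·b(x) = (4x^2 + 5x + 3)·(10x^2 + 7x + 4) = 7x^4 + x^3 + 4x^2 + 8x + 1. This has degree ≥ 3, so divide by f(x) over F_11: 7x^4 + x^3 + 4x^2 + 8x + 1 = (7x + 9)·(x^3 + 2x^2 + 6x + 9) + (10x^2 + x + 8). Hence a·b ≡ 10x^2 + x + 8 (mod f). (F_11[x]/(f) is a field with 11^3 = 1331 elements since f is irreducible of degree 3.)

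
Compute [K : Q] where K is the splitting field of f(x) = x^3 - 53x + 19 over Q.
[K : Q] = 6

By the rational root test, any rational root of the monic integer polynomial f(x) = x^3 - 53x + 19 must be an integer dividing the constant term 19, i.e. one of ±{1, 19}. Evaluating: f(1) = -33, f(-1) = 71, f(19) = 5871, f(-19) = -5833; none is 0, so f has no rational root and is therefore irreducible over Q (a cubic with no linear factor over a field is irreducible). For an irreducible cubic, the Galois group is A_3 or S_3 according as the discriminant disc(f) = -4a^3 - 27b^2 = -4·(-53)^3 - 27·(19)^2 = 585761 is or is not a square in Q. Here disc(f) = 585761 is not a perfect square in Q, so the Galois group of f over Q is not contained in A_3 and must be all of S_3. The splitting field has degree |S_3| = 6 over Q, so [K : Q] = 6.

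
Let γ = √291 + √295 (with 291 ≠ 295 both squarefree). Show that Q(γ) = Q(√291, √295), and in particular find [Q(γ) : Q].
[Q(γ) : Q] = 4 (equivalently, Q(γ) = Q(√291, √295))

Obviously Q(γ) ⊆ Q(√291, √295), and [Q(√291, √295):Q] = 4 (since 291, 295 are distinct squarefree integers > 1 with 85845 not a perfect square). To show equality we compute the minimal polynomial of γ. From γ = √291 + √295: γ^2 = 291 + 2√(85845) + 295 = 586 + 2√(85845), so γ^2 - 586 = 2√(85845); squaring, (γ^2 - 586)^2 = 4·85845, i.e. γ^4 - 1172γ^2 + 343396 - 343380 = 0, i.e. γ^4 - 1172γ^2 + 16 = 0. So γ is a root of x^4 - 1172x^2 + 16. This polynomial is irreducible over Q: it has no rational root (each ±√291 ± √295 is irrational), and any factorization into two quadratics over Q would force √(85845) ∈ Q (pairing opposite roots) or √291, √295 ∈ Q (other pairings), all impossible. Hence [Q(γ):Q] = 4 = [Q(√291, √295):Q], so Q(γ) = Q(√291, √295).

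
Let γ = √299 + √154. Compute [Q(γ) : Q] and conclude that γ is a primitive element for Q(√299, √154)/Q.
[Q(γ) : Q] = 4 (equivalently, Q(γ) = Q(√299, √154))

Obviously Q(γ) ⊆ Q(√299, √154), and [Q(√299, √154):Q] = 4 (since 299, 154 are distinct squarefree integers > 1 with 46046 not a perfect square). To show equality we compute the minimal polynomial of γ. From γ = √299 + √154: γ^2 = 299 + 2√(46046) + 154 = 453 + 2√(46046), so γ^2 - 453 = 2√(46046); squaring, (γ^2 - 453)^2 = 4·46046, i.e. γ^4 - 906γ^2 + 205209 - 184184 = 0, i.e. γ^4 - 906γ^2 + 21025 = 0. So γ is a root of x^4 - 906x^2 + 21025. This polynomial is irreducible over Q: it has no rational root (each ±√299 ± √154 is irrational), and any factorization into two quadratics over Q would force √(46046) ∈ Q (pairing opposite roots) or √299, √154 ∈ Q (other pairings), all impossible. Hence [Q(γ):Q] = 4 = [Q(√299, √154):Q], so Q(γ) = Q(√299, √154).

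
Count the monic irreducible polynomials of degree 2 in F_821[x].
There are 336610 monic irreducible polynomials of degree 2 over F_821

Each element of F_{821^2} that lies in no proper subfield is a root of exactly one monic irreducible of degree 2 over F_821, and each such polynomial has 2 distinct roots in F_{821^2}. By Möbius inversion the count is N_821(2) = (1/2) Σ_{d|2} μ(2/d) · 821^d = (1/2)(μ(2)·821^1 + μ(1)·821^2) = 673220/2 = 336610.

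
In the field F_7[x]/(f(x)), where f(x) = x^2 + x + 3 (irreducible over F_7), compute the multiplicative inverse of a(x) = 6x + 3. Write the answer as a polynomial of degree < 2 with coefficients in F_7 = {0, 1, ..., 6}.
a(x)^(-1) ≡ x + 4 (mod f(x))

Since f is irreducible over F_7, F_7[x]/(f) is a field and a(x) ≠ 0 has an inverse. Apply the extended Euclidean algorithm to f(x) and a(x) in F_7[x]: f(x) = (6x + 3)·a(x) + (1). The last nonzero remainder is the constant 1 = gcd(f, a) in F_7. Back-substituting through the division chain expresses 1 = s(x)·a(x) + t(x)·f(x) with s(x) ≡ x + 4 (mod f), so a(x)^(-1) ≡ s(x) = x + 4 (mod f). Check: (6x + 3)·(x + 4) = 6x^2 + 6x + 5 ≡ 1 (mod x^2 + x + 3).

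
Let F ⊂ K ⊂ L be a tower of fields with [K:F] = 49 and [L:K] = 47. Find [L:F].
[L:F] = 2303

The tower law says that for any tower of field extensions F ⊂ K ⊂ L with finite degrees, [L:F] = [L:K] · [K:F]. Here this gives [L:F] = 47 · 49 = 2303.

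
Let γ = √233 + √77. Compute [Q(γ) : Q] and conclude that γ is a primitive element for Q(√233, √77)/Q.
[Q(γ) : Q] = 4 (equivalently, Q(γ) = Q(√233, √77))

Obviously Q(γ) ⊆ Q(√233, √77), and [Q(√233, √77):Q] = 4 (since 233, 77 are distinct squarefree integers > 1 with 17941 not a perfect square). To show equality we compute the minimal polynomial of γ. From γ = √233 + √77: γ^2 = 233 + 2√(17941) + 77 = 310 + 2√(17941), so γ^2 - 310 = 2√(17941); squaring, (γ^2 - 310)^2 = 4·17941, i.e. γ^4 - 620γ^2 + 96100 - 71764 = 0, i.e. γ^4 - 620γ^2 + 24336 = 0. So γ is a root of x^4 - 620x^2 + 24336. This polynomial is irreducible over Q: it has no rational root (each ±√233 ± √77 is irrational), and any factorization into two quadratics over Q would force √(17941) ∈ Q (pairing opposite roots) or √233, √77 ∈ Q (other pairings), all impossible. Hence [Q(γ):Q] = 4 = [Q(√233, √77):Q], so Q(γ) = Q(√233, √77).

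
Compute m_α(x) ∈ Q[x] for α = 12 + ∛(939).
m_α(x) = x^3 - 36x^2 + 432x - 2667

Set β = α - 12 = ∛(939), so β^3 = 939. Then (α - 12)^3 - 939 = 0, i.e. α is a root of g(x) = (x - 12)^3 - 939 = x^3 - 36x^2 + 432x - 2667. Since g(x) = h(x - 12) where h(x) = x^3 - 939, and h is irreducible over Q (because 939 is not a perfect cube, so h has no rational root, and a monic cubic with no rational root is irreducible), g is also irreducible (irreducibility is preserved under the substitution x → x - 12). Hence m_α(x) = x^3 - 36x^2 + 432x - 2667.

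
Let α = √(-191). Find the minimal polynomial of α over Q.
m_α(x) = x^2 + 191

α satisfies α^2 + 191 = 0, so x^2 + 191 annihilates α. Since d = -191 is squarefree and ≠ 1, it is not a perfect square in Q, so x^2 + 191 has no rational root and is therefore irreducible over Q (a degree-2 polynomial over a field is irreducible iff it has no root). Hence m_α(x) = x^2 + 191.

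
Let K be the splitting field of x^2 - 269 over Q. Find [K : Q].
[K : Q] = 2

f(x) = x^2 - 269 factors as (x - √269)(x + √269). The splitting field is K = Q(√269). Since 269 is squarefree and > 1, it is not a perfect square, so x^2 - 269 is irreducible over Q and [Q(√269) : Q] = 2. Hence [K : Q] = 2.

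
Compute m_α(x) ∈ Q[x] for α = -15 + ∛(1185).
m_α(x) = x^3 + 45x^2 + 675x + 2190

Set β = α + 15 = ∛(1185), so β^3 = 1185. Then (α + 15)^3 - 1185 = 0, i.e. α is a root of g(x) = (x + 15)^3 - 1185 = x^3 + 45x^2 + 675x + 2190. Since g(x) = h(x + 15) where h(x) = x^3 - 1185, and h is irreducible over Q (because 1185 is not a perfect cube, so h has no rational root, and a monic cubic with no rational root is irreducible), g is also irreducible (irreducibility is preserved under the substitution x → x + 15). Hence m_α(x) = x^3 + 45x^2 + 675x + 2190.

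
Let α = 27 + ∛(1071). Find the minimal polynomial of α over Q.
m_α(x) = x^3 - 81x^2 + 2187x - 20754

Set β = α - 27 = ∛(1071), so β^3 = 1071. Then (α - 27)^3 - 1071 = 0, i.e. α is a root of g(x) = (x - 27)^3 - 1071 = x^3 - 81x^2 + 2187x - 20754. Since g(x) = h(x - 27) where h(x) = x^3 - 1071, and h is irreducible over Q (because 1071 is not a perfect cube, so h has no rational root, and a monic cubic with no rational root is irreducible), g is also irreducible (irreducibility is preserved under the substitution x → x - 27). Hence m_α(x) = x^3 - 81x^2 + 2187x - 20754.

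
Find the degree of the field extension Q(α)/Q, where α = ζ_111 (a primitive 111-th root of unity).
[Q(α):Q] = 72

The minimal polynomial of ζ_111 over Q is the 111-th cyclotomic polynomial Φ_111(x), which is irreducible over Q and has degree φ(111) = 72. Hence [Q(α):Q] = φ(111) = 72.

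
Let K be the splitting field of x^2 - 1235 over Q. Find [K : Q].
[K : Q] = 2

f(x) = x^2 - 1235 factors as (x - √1235)(x + √1235). The splitting field is K = Q(√1235). Since 1235 is squarefree and > 1, it is not a perfect square, so x^2 - 1235 is irreducible over Q and [Q(√1235) : Q] = 2. Hence [K : Q] = 2.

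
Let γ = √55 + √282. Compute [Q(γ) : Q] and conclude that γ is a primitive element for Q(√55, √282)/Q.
[Q(γ) : Q] = 4 (equivalently, Q(γ) = Q(√55, √282))

Obviously Q(γ) ⊆ Q(√55, √282), and [Q(√55, √282):Q] = 4 (since 55, 282 are distinct squarefree integers > 1 with 15510 not a perfect square). To show equality we compute the minimal polynomial of γ. From γ = √55 + √282: γ^2 = 55 + 2√(15510) + 282 = 337 + 2√(15510), so γ^2 - 337 = 2√(15510); squaring, (γ^2 - 337)^2 = 4·15510, i.e. γ^4 - 674γ^2 + 113569 - 62040 = 0, i.e. γ^4 - 674γ^2 + 51529 = 0. So γ is a root of x^4 - 674x^2 + 51529. This polynomial is irreducible over Q: it has no rational root (each ±√55 ± √282 is irrational), and any factorization into two quadratics over Q would force √(15510) ∈ Q (pairing opposite roots) or √55, √282 ∈ Q (other pairings), all impossible. Hence [Q(γ):Q] = 4 = [Q(√55, √282):Q], so Q(γ) = Q(√55, √282).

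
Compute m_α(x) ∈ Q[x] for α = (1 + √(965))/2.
m_α(x) = x^2 - x - 241

From 2α - 1 = √(965), squaring gives (2α - 1)^2 = 965, i.e. 4α^2 - 4α + 1 = 965, so α^2 - α + (1 - 965)/4 = 0. Since 965 ≡ 1 (mod 4), (1 - 965)/4 = -241 ∈ Z. The polynomial x^2 - x - 241 has discriminant 1 - 4·(-241) = 965, which is not a perfect square in Q (d = 965 is squarefree and ≠ 1), so x^2 - x - 241 is irreducible over Q. It is the minimal polynomial of α.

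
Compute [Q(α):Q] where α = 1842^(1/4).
[Q(α):Q] = 4

α is a root of x^4 - 1842. By Eisenstein's criterion at the prime p = 2 (which divides the constant term 1842 but p^2 = 4 does not, since 1842 is squarefree), x^4 - 1842 is irreducible over Q. Hence [Q(α):Q] = 4.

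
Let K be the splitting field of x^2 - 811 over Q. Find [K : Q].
[K : Q] = 2

f(x) = x^2 - 811 factors as (x - √811)(x + √811). The splitting field is K = Q(√811). Since 811 is squarefree and > 1, it is not a perfect square, so x^2 - 811 is irreducible over Q and [Q(√811) : Q] = 2. Hence [K : Q] = 2.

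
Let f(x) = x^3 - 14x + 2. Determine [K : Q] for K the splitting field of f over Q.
[K : Q] = 6

By the rational root test, any rational root of the monic integer polynomial f(x) = x^3 - 14x + 2 must be an integer dividing the constant term 2, i.e. one of ±{1, 2}. Evaluating: f(1) = -11, f(-1) = 15, f(2) = -18, f(-2) = 22; none is 0, so f has no rational root and is therefore irreducible over Q (a cubic with no linear factor over a field is irreducible). For an irreducible cubic, the Galois group is A_3 or S_3 according as the discriminant disc(f) = -4a^3 - 27b^2 = -4·(-14)^3 - 27·(2)^2 = 10868 is or is not a square in Q. Here disc(f) = 10868 is not a perfect square in Q, so the Galois group of f over Q is not contained in A_3 and must be all of S_3. The splitting field has degree |S_3| = 6 over Q, so [K : Q] = 6.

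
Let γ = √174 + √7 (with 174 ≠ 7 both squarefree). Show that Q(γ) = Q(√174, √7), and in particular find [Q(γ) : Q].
[Q(γ) : Q] = 4 (equivalently, Q(γ) = Q(√174, √7))

Obviously Q(γ) ⊆ Q(√174, √7), and [Q(√174, √7):Q] = 4 (since 174, 7 are distinct squarefree integers > 1 with 1218 not a perfect square). To show equality we compute the minimal polynomial of γ. From γ = √174 + √7: γ^2 = 174 + 2√(1218) + 7 = 181 + 2√(1218), so γ^2 - 181 = 2√(1218); squaring, (γ^2 - 181)^2 = 4·1218, i.e. γ^4 - 362γ^2 + 32761 - 4872 = 0, i.e. γ^4 - 362γ^2 + 27889 = 0. So γ is a root of x^4 - 362x^2 + 27889. This polynomial is irreducible over Q: it has no rational root (each ±√174 ± √7 is irrational), and any factorization into two quadratics over Q would force √(1218) ∈ Q (pairing opposite roots) or √174, √7 ∈ Q (other pairings), all impossible. Hence [Q(γ):Q] = 4 = [Q(√174, √7):Q], so Q(γ) = Q(√174, √7).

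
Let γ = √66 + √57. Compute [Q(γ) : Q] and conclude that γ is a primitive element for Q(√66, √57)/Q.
[Q(γ) : Q] = 4 (equivalently, Q(γ) = Q(√66, √57))

Obviously Q(γ) ⊆ Q(√66, √57), and [Q(√66, √57):Q] = 4 (since 66, 57 are distinct squarefree integers > 1 with 3762 not a perfect square). To show equality we compute the minimal polynomial of γ. From γ = √66 + √57: γ^2 = 66 + 2√(3762) + 57 = 123 + 2√(3762), so γ^2 - 123 = 2√(3762); squaring, (γ^2 - 123)^2 = 4·3762, i.e. γ^4 - 246γ^2 + 15129 - 15048 = 0, i.e. γ^4 - 246γ^2 + 81 = 0. So γ is a root of x^4 - 246x^2 + 81. This polynomial is irreducible over Q: it has no rational root (each ±√66 ± √57 is irrational), and any factorization into two quadratics over Q would force √(3762) ∈ Q (pairing opposite roots) or √66, √57 ∈ Q (other pairings), all impossible. Hence [Q(γ):Q] = 4 = [Q(√66, √57):Q], so Q(γ) = Q(√66, √57).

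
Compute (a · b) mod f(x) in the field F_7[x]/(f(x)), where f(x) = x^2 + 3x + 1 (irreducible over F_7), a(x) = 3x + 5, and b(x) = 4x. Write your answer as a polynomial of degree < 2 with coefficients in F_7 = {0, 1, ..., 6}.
a · b ≡ 5x + 2 (mod f(x))

Multiply in F_7[x]: a(x)·b(x) = (3x + 5)·(4x) = 5x^2 + 6x. This has degree ≥ 2, so divide by f(x) over F_7: 5x^2 + 6x = (5)·(x^2 + 3x + 1) + (5x + 2). Hence a·b ≡ 5x + 2 (mod f). (F_7[x]/(f) is a field with 7^2 = 49 elements since f is irreducible of degree 2.)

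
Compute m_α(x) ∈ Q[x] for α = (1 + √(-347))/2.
m_α(x) = x^2 - x + 87

From 2α - 1 = √(-347), squaring gives (2α - 1)^2 = -347, i.e. 4α^2 - 4α + 1 = -347, so α^2 - α + (1 + 347)/4 = 0. Since -347 ≡ 1 (mod 4), (1 + 347)/4 = 87 ∈ Z. The polynomial x^2 - x + 87 has discriminant 1 - 4·(87) = -347, which is not a perfect square in Q (d = -347 is squarefree and ≠ 1), so x^2 - x + 87 is irreducible over Q. It is the minimal polynomial of α.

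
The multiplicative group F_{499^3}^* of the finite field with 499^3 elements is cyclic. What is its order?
|F_{499^3}^*| = 124251498

F_{499^3} has 499^3 = 124251499 elements; its multiplicative group consists of all nonzero elements, so |F_{499^3}^*| = 124251499 - 1 = 124251498. (It is cyclic since any finite subgroup of the multiplicative group of a field is cyclic.)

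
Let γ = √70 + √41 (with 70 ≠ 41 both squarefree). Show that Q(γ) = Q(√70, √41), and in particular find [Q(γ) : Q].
[Q(γ) : Q] = 4 (equivalently, Q(γ) = Q(√70, √41))

Obviously Q(γ) ⊆ Q(√70, √41), and [Q(√70, √41):Q] = 4 (since 70, 41 are distinct squarefree integers > 1 with 2870 not a perfect square). To show equality we compute the minimal polynomial of γ. From γ = √70 + √41: γ^2 = 70 + 2√(2870) + 41 = 111 + 2√(2870), so γ^2 - 111 = 2√(2870); squaring, (γ^2 - 111)^2 = 4·2870, i.e. γ^4 - 222γ^2 + 12321 - 11480 = 0, i.e. γ^4 - 222γ^2 + 841 = 0. So γ is a root of x^4 - 222x^2 + 841. This polynomial is irreducible over Q: it has no rational root (each ±√70 ± √41 is irrational), and any factorization into two quadratics over Q would force √(2870) ∈ Q (pairing opposite roots) or √70, √41 ∈ Q (other pairings), all impossible. Hence [Q(γ):Q] = 4 = [Q(√70, √41):Q], so Q(γ) = Q(√70, √41).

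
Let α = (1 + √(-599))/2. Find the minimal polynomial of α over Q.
m_α(x) = x^2 - x + 150

From 2α - 1 = √(-599), squaring gives (2α - 1)^2 = -599, i.e. 4α^2 - 4α + 1 = -599, so α^2 - α + (1 + 599)/4 = 0. Since -599 ≡ 1 (mod 4), (1 + 599)/4 = 150 ∈ Z. The polynomial x^2 - x + 150 has discriminant 1 - 4·(150) = -599, which is not a perfect square in Q (d = -599 is squarefree and ≠ 1), so x^2 - x + 150 is irreducible over Q. It is the minimal polynomial of α.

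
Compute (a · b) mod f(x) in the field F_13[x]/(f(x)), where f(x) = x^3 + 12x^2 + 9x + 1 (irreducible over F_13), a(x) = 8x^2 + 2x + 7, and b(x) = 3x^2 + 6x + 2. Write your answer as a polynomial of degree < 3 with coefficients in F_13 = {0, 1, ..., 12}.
a · b ≡ 2x^2 + 9x + 1 (mod f(x))

Multiply in F_13[x]: a(x)·b(x) = (8x^2 + 2x + 7)·(3x^2 + 6x + 2) = 11x^4 + 2x^3 + 10x^2 + 7x + 1. This has degree ≥ 3, so divide by f(x) over F_13: 11x^4 + 2x^3 + 10x^2 + 7x + 1 = (11x)·(x^3 + 12x^2 + 9x + 1) + (2x^2 + 9x + 1). Hence a·b ≡ 2x^2 + 9x + 1 (mod f). (F_13[x]/(f) is a field with 13^3 = 2197 elements since f is irreducible of degree 3.)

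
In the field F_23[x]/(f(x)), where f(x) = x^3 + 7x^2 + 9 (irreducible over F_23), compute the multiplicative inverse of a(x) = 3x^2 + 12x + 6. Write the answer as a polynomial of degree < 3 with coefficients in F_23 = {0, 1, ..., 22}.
a(x)^(-1) ≡ 11x^2 + 12x + 13 (mod f(x))

Since f is irreducible over F_23, F_23[x]/(f) is a field and a(x) ≠ 0 has an inverse. Apply the extended Euclidean algorithm to f(x) and a(x) in F_23[x]: f(x) = (8x + 1)·a(x) + (9x + 3);  a(x) = (8x + 14)·(9x + 3) + (10). The last nonzero remainder is the constant 10 = gcd(f, a) in F_23. Back-substituting through the division chain expresses 10 = s(x)·a(x) + t(x)·f(x) with s(x) ≡ 18x^2 + 5x + 15 (mod f), so (18x^2 + 5x + 15)·a(x) ≡ 10 (mod f). Multiplying by 10^(-1) ≡ 7 in F_23 gives a(x)^(-1) ≡ 7·(18x^2 + 5x + 15) ≡ 11x^2 + 12x + 13 (mod f). Check: (3x^2 + 12x + 6)·(11x^2 + 12x + 13) = 10x^4 + 7x^3 + 19x^2 + 21x + 9 ≡ 1 (mod x^3 + 7x^2 + 9).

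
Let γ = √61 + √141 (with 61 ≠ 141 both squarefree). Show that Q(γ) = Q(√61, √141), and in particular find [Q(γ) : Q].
[Q(γ) : Q] = 4 (equivalently, Q(γ) = Q(√61, √141))

Obviously Q(γ) ⊆ Q(√61, √141), and [Q(√61, √141):Q] = 4 (since 61, 141 are distinct squarefree integers > 1 with 8601 not a perfect square). To show equality we compute the minimal polynomial of γ. From γ = √61 + √141: γ^2 = 61 + 2√(8601) + 141 = 202 + 2√(8601), so γ^2 - 202 = 2√(8601); squaring, (γ^2 - 202)^2 = 4·8601, i.e. γ^4 - 404γ^2 + 40804 - 34404 = 0, i.e. γ^4 - 404γ^2 + 6400 = 0. So γ is a root of x^4 - 404x^2 + 6400. This polynomial is irreducible over Q: it has no rational root (each ±√61 ± √141 is irrational), and any factorization into two quadratics over Q would force √(8601) ∈ Q (pairing opposite roots) or √61, √141 ∈ Q (other pairings), all impossible. Hence [Q(γ):Q] = 4 = [Q(√61, √141):Q], so Q(γ) = Q(√61, √141).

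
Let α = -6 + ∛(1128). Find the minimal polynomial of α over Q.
m_α(x) = x^3 + 18x^2 + 108x - 912

Set β = α + 6 = ∛(1128), so β^3 = 1128. Then (α + 6)^3 - 1128 = 0, i.e. α is a root of g(x) = (x + 6)^3 - 1128 = x^3 + 18x^2 + 108x - 912. Since g(x) = h(x + 6) where h(x) = x^3 - 1128, and h is irreducible over Q (because 1128 is not a perfect cube, so h has no rational root, and a monic cubic with no rational root is irreducible), g is also irreducible (irreducibility is preserved under the substitution x → x + 6). Hence m_α(x) = x^3 + 18x^2 + 108x - 912.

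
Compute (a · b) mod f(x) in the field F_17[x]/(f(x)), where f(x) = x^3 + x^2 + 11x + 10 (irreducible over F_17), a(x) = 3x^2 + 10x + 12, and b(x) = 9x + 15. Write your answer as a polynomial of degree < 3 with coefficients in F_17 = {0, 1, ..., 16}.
a · b ≡ 6x^2 + 12x + 12 (mod f(x))

Multiply in F_17[x]: a(x)·b(x) = (3x^2 + 10x + 12)·(9x + 15) = 10x^3 + 16x^2 + 3x + 10. This has degree ≥ 3, so divide by f(x) over F_17: 10x^3 + 16x^2 + 3x + 10 = (10)·(x^3 + x^2 + 11x + 10) + (6x^2 + 12x + 12). Hence a·b ≡ 6x^2 + 12x + 12 (mod f). (F_17[x]/(f) is a field with 17^3 = 4913 elements since f is irreducible of degree 3.)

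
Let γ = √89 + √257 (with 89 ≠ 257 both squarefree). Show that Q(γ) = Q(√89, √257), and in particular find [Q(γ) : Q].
[Q(γ) : Q] = 4 (equivalently, Q(γ) = Q(√89, √257))

Obviously Q(γ) ⊆ Q(√89, √257), and [Q(√89, √257):Q] = 4 (since 89, 257 are distinct squarefree integers > 1 with 22873 not a perfect square). To show equality we compute the minimal polynomial of γ. From γ = √89 + √257: γ^2 = 89 + 2√(22873) + 257 = 346 + 2√(22873), so γ^2 - 346 = 2√(22873); squaring, (γ^2 - 346)^2 = 4·22873, i.e. γ^4 - 692γ^2 + 119716 - 91492 = 0, i.e. γ^4 - 692γ^2 + 28224 = 0. So γ is a root of x^4 - 692x^2 + 28224. This polynomial is irreducible over Q: it has no rational root (each ±√89 ± √257 is irrational), and any factorization into two quadratics over Q would force √(22873) ∈ Q (pairing opposite roots) or √89, √257 ∈ Q (other pairings), all impossible. Hence [Q(γ):Q] = 4 = [Q(√89, √257):Q], so Q(γ) = Q(√89, √257).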